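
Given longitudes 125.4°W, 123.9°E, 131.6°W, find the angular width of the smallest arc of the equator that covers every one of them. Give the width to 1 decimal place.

Sort the longitudes: -131.6°, -125.4°, +123.9°.
Eastward gaps between consecutive values (wrapping around): 6.2°, 249.3°, 104.5°.
Largest gap = 249.3° ⇒ minimal covering band is its complement: 360° − 249.3° = 110.7°.
Band runs from +123.9° eastward to -125.4°, crossing the antimeridian.

110.7°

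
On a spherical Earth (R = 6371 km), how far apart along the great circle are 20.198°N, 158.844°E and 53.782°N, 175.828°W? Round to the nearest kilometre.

Δλ = -175.828 − 158.844 = -334.672°; wrapped into (−180°, 180°]: 25.328°.
Δφ = 53.782 − 20.198 = 33.584°.
a = sin²(Δφ/2) + cos φ₁ · cos φ₂ · sin²(Δλ/2) = 0.110114.
c = 2·atan2(√a, √(1−a)) = 0.67650 rad → d = 6371·c ≈ 4309.96 km.

4310 km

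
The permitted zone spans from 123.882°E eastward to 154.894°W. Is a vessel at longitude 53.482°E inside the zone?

Band width going east from +123.882° to -154.894°: ((-154.894 − 123.882) mod 360) = 81.224°.
Offset of +53.482° east of the west edge: ((53.482 − 123.882) mod 360) = 289.600°.
289.600° > 81.224° ⇒ outside.

No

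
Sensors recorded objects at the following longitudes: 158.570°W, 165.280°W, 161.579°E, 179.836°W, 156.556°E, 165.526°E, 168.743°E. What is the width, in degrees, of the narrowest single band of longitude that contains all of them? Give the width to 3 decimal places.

Sort the longitudes: -179.836°, -165.280°, -158.570°, +156.556°, +161.579°, +165.526°, +168.743°.
Eastward gaps between consecutive values (wrapping around): 14.556°, 6.710°, 315.126°, 5.023°, 3.947°, 3.217°, 11.421°.
Largest gap = 315.126° ⇒ minimal covering band is its complement: 360° − 315.126° = 44.874°.
Band runs from +156.556° eastward to -158.570°, crossing the antimeridian.

44.874°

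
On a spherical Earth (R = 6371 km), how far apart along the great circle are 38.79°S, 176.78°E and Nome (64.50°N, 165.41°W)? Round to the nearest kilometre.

Δλ = -165.41 − 176.78 = -342.19°; wrapped into (−180°, 180°]: 17.81°.
Δφ = 64.50 − -38.79 = 103.29°.
a = sin²(Δφ/2) + cos φ₁ · cos φ₂ · sin²(Δλ/2) = 0.622981.
c = 2·atan2(√a, √(1−a)) = 1.81931 rad → d = 6371·c ≈ 11590.81 km.

11591 km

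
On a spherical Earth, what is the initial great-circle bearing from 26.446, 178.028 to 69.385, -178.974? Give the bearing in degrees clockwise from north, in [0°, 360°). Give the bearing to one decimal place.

1.5°

Δλ = -178.974 − 178.028 = -357.002°; wrapped into (−180°, 180°]: 2.998°.
θ = atan2( sin Δλ · cos φ₂ , cos φ₁ · sin φ₂ − sin φ₁ · cos φ₂ · cos Δλ )
  = atan2(0.01841, 0.68143) = 1.548° → normalised to [0°, 360°): 1.548°.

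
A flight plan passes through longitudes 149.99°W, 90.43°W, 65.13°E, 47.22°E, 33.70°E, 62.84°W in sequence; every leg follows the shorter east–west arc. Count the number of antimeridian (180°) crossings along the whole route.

Leg 1: -149.99° → -90.43°, shortest Δλ = 59.56° (east) — does not cross 180°.
Leg 2: -90.43° → +65.13°, shortest Δλ = 155.56° (east) — does not cross 180°.
Leg 3: +65.13° → +47.22°, shortest Δλ = -17.91° (west) — does not cross 180°.
Leg 4: +47.22° → +33.70°, shortest Δλ = -13.52° (west) — does not cross 180°.
Leg 5: +33.70° → -62.84°, shortest Δλ = -96.54° (west) — does not cross 180°.
Total crossings: 0.

0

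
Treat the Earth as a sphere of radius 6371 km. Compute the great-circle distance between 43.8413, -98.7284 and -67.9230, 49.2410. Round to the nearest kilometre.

Δλ = 49.2410 − -98.7284 = 147.9694°.
Δφ = -67.9230 − 43.8413 = -111.7643°.
a = sin²(Δφ/2) + cos φ₁ · cos φ₂ · sin²(Δλ/2) = 0.935848.
c = 2·atan2(√a, √(1−a)) = 2.62945 rad → d = 6371·c ≈ 16752.21 km.

16752 km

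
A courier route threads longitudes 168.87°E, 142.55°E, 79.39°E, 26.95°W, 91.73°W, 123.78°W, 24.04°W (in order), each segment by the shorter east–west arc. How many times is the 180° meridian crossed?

0

Leg 1: +168.87° → +142.55°, shortest Δλ = -26.32° (west) — does not cross 180°.
Leg 2: +142.55° → +79.39°, shortest Δλ = -63.16° (west) — does not cross 180°.
Leg 3: +79.39° → -26.95°, shortest Δλ = -106.34° (west) — does not cross 180°.
Leg 4: -26.95° → -91.73°, shortest Δλ = -64.78° (west) — does not cross 180°.
Leg 5: -91.73° → -123.78°, shortest Δλ = -32.05° (west) — does not cross 180°.
Leg 6: -123.78° → -24.04°, shortest Δλ = 99.74° (east) — does not cross 180°.
Total crossings: 0.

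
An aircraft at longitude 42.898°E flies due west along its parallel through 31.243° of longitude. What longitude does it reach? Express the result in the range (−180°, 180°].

11.655°E

Start at +42.898°; shift −31.243° → +11.655°.
+11.655° already lies in (−180°, 180°].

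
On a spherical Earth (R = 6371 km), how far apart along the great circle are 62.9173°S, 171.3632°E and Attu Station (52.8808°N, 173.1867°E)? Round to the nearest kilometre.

12877 km

Δλ = 173.1867 − 171.3632 = 1.8235°.
Δφ = 52.8808 − -62.9173 = 115.7981°.
a = sin²(Δφ/2) + cos φ₁ · cos φ₂ · sin²(Δλ/2) = 0.717670.
c = 2·atan2(√a, √(1−a)) = 2.02121 rad → d = 6371·c ≈ 12877.15 km.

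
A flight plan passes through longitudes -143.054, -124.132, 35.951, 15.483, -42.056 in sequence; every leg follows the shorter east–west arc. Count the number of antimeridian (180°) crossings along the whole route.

Leg 1: -143.054° → -124.132°, shortest Δλ = 18.922° (east) — does not cross 180°.
Leg 2: -124.132° → +35.951°, shortest Δλ = 160.083° (east) — does not cross 180°.
Leg 3: +35.951° → +15.483°, shortest Δλ = -20.468° (west) — does not cross 180°.
Leg 4: +15.483° → -42.056°, shortest Δλ = -57.539° (west) — does not cross 180°.
Total crossings: 0.

0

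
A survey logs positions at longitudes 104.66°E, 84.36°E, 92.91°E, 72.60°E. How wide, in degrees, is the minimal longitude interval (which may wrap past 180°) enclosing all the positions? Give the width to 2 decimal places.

Sort the longitudes: +72.60°, +84.36°, +92.91°, +104.66°.
Eastward gaps between consecutive values (wrapping around): 11.76°, 8.55°, 11.75°, 327.94°.
Largest gap = 327.94° ⇒ minimal covering band is its complement: 360° − 327.94° = 32.06°.
Band runs from +72.60° eastward to +104.66°.

32.06°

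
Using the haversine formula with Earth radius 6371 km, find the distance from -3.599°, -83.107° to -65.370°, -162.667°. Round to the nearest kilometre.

9161 km

Δλ = -162.667 − -83.107 = -79.560°.
Δφ = -65.370 − -3.599 = -61.771°.
a = sin²(Δφ/2) + cos φ₁ · cos φ₂ · sin²(Δλ/2) = 0.433784.
c = 2·atan2(√a, √(1−a)) = 1.43797 rad → d = 6371·c ≈ 9161.34 km.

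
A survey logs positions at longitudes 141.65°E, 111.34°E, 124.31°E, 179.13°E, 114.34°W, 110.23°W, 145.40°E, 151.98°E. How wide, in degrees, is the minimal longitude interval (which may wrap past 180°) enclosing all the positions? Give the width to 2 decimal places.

138.43°

Sort the longitudes: -114.34°, -110.23°, +111.34°, +124.31°, +141.65°, +145.40°, +151.98°, +179.13°.
Eastward gaps between consecutive values (wrapping around): 4.11°, 221.57°, 12.97°, 17.34°, 3.75°, 6.58°, 27.15°, 66.53°.
Largest gap = 221.57° ⇒ minimal covering band is its complement: 360° − 221.57° = 138.43°.
Band runs from +111.34° eastward to -110.23°, crossing the antimeridian.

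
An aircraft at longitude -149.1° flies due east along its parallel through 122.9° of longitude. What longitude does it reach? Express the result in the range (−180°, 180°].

Start at -149.1°; shift +122.9° → -26.2°.
-26.2° already lies in (−180°, 180°].

-26.2°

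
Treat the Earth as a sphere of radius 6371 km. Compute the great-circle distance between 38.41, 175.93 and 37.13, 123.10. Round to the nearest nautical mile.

Δλ = 123.10 − 175.93 = -52.83°.
Δφ = 37.13 − 38.41 = -1.28°.
a = sin²(Δφ/2) + cos φ₁ · cos φ₂ · sin²(Δλ/2) = 0.123764.
c = 2·atan2(√a, √(1−a)) = 0.71899 rad → d = 6371·c ≈ 4580.68 km ≈ 2473.37 nmi.

2473 nmi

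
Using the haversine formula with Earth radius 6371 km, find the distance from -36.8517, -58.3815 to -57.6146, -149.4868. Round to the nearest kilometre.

6685 km

Δλ = -149.4868 − -58.3815 = -91.1053°.
Δφ = -57.6146 − -36.8517 = -20.7629°.
a = sin²(Δφ/2) + cos φ₁ · cos φ₂ · sin²(Δλ/2) = 0.250902.
c = 2·atan2(√a, √(1−a)) = 1.04928 rad → d = 6371·c ≈ 6684.95 km.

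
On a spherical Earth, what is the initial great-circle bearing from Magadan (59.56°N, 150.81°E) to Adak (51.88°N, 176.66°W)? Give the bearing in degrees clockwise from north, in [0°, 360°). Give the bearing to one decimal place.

Δλ = -176.66 − 150.81 = -327.47°; wrapped into (−180°, 180°]: 32.53°.
θ = atan2( sin Δλ · cos φ₂ , cos φ₁ · sin φ₂ − sin φ₁ · cos φ₂ · cos Δλ )
  = atan2(0.33195, -0.05014) = 98.589° → normalised to [0°, 360°): 98.589°.

98.6°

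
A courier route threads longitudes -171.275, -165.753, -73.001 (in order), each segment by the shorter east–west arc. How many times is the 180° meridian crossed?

0

Leg 1: -171.275° → -165.753°, shortest Δλ = 5.522° (east) — does not cross 180°.
Leg 2: -165.753° → -73.001°, shortest Δλ = 92.752° (east) — does not cross 180°.
Total crossings: 0.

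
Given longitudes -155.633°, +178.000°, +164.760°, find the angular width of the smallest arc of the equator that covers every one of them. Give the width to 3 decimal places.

39.607°

Sort the longitudes: -155.633°, +164.760°, +178.000°.
Eastward gaps between consecutive values (wrapping around): 320.393°, 13.240°, 26.367°.
Largest gap = 320.393° ⇒ minimal covering band is its complement: 360° − 320.393° = 39.607°.
Band runs from +164.760° eastward to -155.633°, crossing the antimeridian.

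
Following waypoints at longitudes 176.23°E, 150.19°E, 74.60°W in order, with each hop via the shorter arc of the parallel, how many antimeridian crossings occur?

Leg 1: +176.23° → +150.19°, shortest Δλ = -26.04° (west) — does not cross 180°.
Leg 2: +150.19° → -74.60°, shortest Δλ = 135.21° (east) — crosses 180°.
Total crossings: 1.

1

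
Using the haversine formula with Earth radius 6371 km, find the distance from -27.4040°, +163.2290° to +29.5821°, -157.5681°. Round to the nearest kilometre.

Δλ = -157.5681 − 163.2290 = -320.7971°; wrapped into (−180°, 180°]: 39.2029°.
Δφ = 29.5821 − -27.4040 = 56.9861°.
a = sin²(Δφ/2) + cos φ₁ · cos φ₂ · sin²(Δλ/2) = 0.314469.
c = 2·atan2(√a, √(1−a)) = 1.19064 rad → d = 6371·c ≈ 7585.60 km.

7586 km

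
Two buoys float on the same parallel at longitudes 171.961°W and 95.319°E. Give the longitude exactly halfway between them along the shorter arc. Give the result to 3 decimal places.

141.679°E

Signed shortest Δλ from -171.961° to +95.319° is -92.720°.
Midpoint longitude = -171.961° + (-92.720°)/2 = -171.961° − 46.360° = -218.321°.
Normalise into (−180°, 180°]: +141.679°.
(The naïve average (-171.961 + +95.319)/2 = -38.321° is on the wrong side of the globe.)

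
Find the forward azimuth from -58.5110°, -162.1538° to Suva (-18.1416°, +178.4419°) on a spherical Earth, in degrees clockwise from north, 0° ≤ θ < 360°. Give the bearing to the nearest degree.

332°

Δλ = 178.4419 − -162.1538 = 340.5957°; wrapped into (−180°, 180°]: -19.4043°.
θ = atan2( sin Δλ · cos φ₂ , cos φ₁ · sin φ₂ − sin φ₁ · cos φ₂ · cos Δλ )
  = atan2(-0.31572, 0.60168) = -27.687° → normalised to [0°, 360°): 332.313°.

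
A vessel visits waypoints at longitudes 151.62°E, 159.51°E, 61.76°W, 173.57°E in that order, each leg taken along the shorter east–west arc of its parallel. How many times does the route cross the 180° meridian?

Leg 1: +151.62° → +159.51°, shortest Δλ = 7.89° (east) — does not cross 180°.
Leg 2: +159.51° → -61.76°, shortest Δλ = 138.73° (east) — crosses 180°.
Leg 3: -61.76° → +173.57°, shortest Δλ = -124.67° (west) — crosses 180°.
Total crossings: 2.

2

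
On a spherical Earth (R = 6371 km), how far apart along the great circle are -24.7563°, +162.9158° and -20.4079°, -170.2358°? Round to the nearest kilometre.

Δλ = -170.2358 − 162.9158 = -333.1516°; wrapped into (−180°, 180°]: 26.8484°.
Δφ = -20.4079 − -24.7563 = 4.3484°.
a = sin²(Δφ/2) + cos φ₁ · cos φ₂ · sin²(Δλ/2) = 0.047312.
c = 2·atan2(√a, √(1−a)) = 0.43853 rad → d = 6371·c ≈ 2793.87 km.

2794 km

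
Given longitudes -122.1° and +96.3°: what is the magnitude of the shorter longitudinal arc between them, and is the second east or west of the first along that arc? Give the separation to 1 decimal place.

141.6° west

Raw difference: 96.3 − -122.1 = 218.4°.
Normalise into (−180°, 180°]: 218.4° − 360° = -141.6°.
Negative ⇒ the second point lies to the west; separation 141.6°.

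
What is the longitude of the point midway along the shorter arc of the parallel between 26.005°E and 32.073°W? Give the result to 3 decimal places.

Signed shortest Δλ from +26.005° to -32.073° is -58.078°.
Midpoint longitude = +26.005° + (-58.078°)/2 = +26.005° − 29.039° = -3.034°.

3.034°W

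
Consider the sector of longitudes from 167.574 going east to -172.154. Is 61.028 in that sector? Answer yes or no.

No

Band width going east from +167.574° to -172.154°: ((-172.154 − 167.574) mod 360) = 20.272°.
Offset of +61.028° east of the west edge: ((61.028 − 167.574) mod 360) = 253.454°.
253.454° > 20.272° ⇒ outside.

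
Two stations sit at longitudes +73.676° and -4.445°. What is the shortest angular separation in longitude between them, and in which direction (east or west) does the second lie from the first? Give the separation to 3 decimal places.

78.121° west

Raw difference: -4.445 − 73.676 = -78.121°.
Normalise into (−180°, 180°]: -78.121° stays -78.121°.
Negative ⇒ the second point lies to the west; separation 78.121°.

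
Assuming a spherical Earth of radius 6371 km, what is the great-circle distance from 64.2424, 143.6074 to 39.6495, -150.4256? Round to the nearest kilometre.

4969 km

Δλ = -150.4256 − 143.6074 = -294.0330°; wrapped into (−180°, 180°]: 65.9670°.
Δφ = 39.6495 − 64.2424 = -24.5929°.
a = sin²(Δφ/2) + cos φ₁ · cos φ₂ · sin²(Δλ/2) = 0.144521.
c = 2·atan2(√a, √(1−a)) = 0.77994 rad → d = 6371·c ≈ 4968.97 km.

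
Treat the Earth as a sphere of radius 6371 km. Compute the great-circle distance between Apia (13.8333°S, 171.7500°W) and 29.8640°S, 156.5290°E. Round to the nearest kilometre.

3708 km

Δλ = 156.5290 − -171.7500 = 328.2790°; wrapped into (−180°, 180°]: -31.7210°.
Δφ = -29.8640 − -13.8333 = -16.0307°.
a = sin²(Δφ/2) + cos φ₁ · cos φ₂ · sin²(Δλ/2) = 0.082337.
c = 2·atan2(√a, √(1−a)) = 0.58207 rad → d = 6371·c ≈ 3708.37 km.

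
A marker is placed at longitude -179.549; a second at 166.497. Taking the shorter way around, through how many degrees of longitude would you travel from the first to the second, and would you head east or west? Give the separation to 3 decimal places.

13.954° west

Raw difference: 166.497 − -179.549 = 346.046°.
Normalise into (−180°, 180°]: 346.046° − 360° = -13.954°.
Negative ⇒ the second point lies to the west; separation 13.954°.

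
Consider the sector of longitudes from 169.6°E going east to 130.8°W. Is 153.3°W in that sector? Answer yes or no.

Yes

Band width going east from +169.6° to -130.8°: ((-130.8 − 169.6) mod 360) = 59.6°.
Offset of -153.3° east of the west edge: ((-153.3 − 169.6) mod 360) = 37.1°.
37.1° ≤ 59.6° ⇒ inside.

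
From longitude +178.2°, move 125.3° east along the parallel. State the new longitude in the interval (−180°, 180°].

Start at +178.2°; shift +125.3° → +303.5°.
+303.5° lies outside (−180°, 180°]; subtract 360° → -56.5°.

-56.5°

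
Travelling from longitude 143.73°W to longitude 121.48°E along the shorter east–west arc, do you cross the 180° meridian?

Yes

Naïve |121.48 − -143.73| = 265.21° > 180°, so the shorter arc goes the other way round — across 180°.
Signed shortest Δλ = ((121.48 − -143.73 + 180) mod 360) − 180 = -94.79°.
Going west by 94.79° from -143.73° passes through 180° before reaching +121.48°.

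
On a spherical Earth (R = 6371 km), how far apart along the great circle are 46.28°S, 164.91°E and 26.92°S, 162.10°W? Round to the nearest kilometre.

Δλ = -162.10 − 164.91 = -327.01°; wrapped into (−180°, 180°]: 32.99°.
Δφ = -26.92 − -46.28 = 19.36°.
a = sin²(Δφ/2) + cos φ₁ · cos φ₂ · sin²(Δλ/2) = 0.077953.
c = 2·atan2(√a, √(1−a)) = 0.56592 rad → d = 6371·c ≈ 3605.49 km.

3605 km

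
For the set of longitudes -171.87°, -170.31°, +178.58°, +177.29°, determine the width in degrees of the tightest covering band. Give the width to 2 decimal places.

Sort the longitudes: -171.87°, -170.31°, +177.29°, +178.58°.
Eastward gaps between consecutive values (wrapping around): 1.56°, 347.60°, 1.29°, 9.55°.
Largest gap = 347.60° ⇒ minimal covering band is its complement: 360° − 347.60° = 12.40°.
Band runs from +177.29° eastward to -170.31°, crossing the antimeridian.

12.40°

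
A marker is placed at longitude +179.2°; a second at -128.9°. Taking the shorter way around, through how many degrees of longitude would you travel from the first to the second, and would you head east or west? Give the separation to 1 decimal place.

51.9° east

Raw difference: -128.9 − 179.2 = -308.1°.
Normalise into (−180°, 180°]: -308.1° + 360° = 51.9°.
Positive ⇒ the second point lies to the east; separation 51.9°.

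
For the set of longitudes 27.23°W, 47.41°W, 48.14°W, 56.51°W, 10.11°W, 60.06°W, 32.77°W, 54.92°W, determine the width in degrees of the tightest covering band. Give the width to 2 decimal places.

49.95°

Sort the longitudes: -60.06°, -56.51°, -54.92°, -48.14°, -47.41°, -32.77°, -27.23°, -10.11°.
Eastward gaps between consecutive values (wrapping around): 3.55°, 1.59°, 6.78°, 0.73°, 14.64°, 5.54°, 17.12°, 310.05°.
Largest gap = 310.05° ⇒ minimal covering band is its complement: 360° − 310.05° = 49.95°.
Band runs from -60.06° eastward to -10.11°.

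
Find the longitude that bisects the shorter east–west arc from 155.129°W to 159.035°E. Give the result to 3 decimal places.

178.047°W

Signed shortest Δλ from -155.129° to +159.035° is -45.836°.
Midpoint longitude = -155.129° + (-45.836°)/2 = -155.129° − 22.918° = -178.047°.
(The naïve average (-155.129 + +159.035)/2 = 1.953° is on the wrong side of the globe.)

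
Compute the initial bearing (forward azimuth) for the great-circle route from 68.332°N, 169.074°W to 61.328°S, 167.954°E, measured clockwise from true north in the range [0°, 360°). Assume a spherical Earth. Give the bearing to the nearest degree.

194°

Δλ = 167.954 − -169.074 = 337.028°; wrapped into (−180°, 180°]: -22.972°.
θ = atan2( sin Δλ · cos φ₂ , cos φ₁ · sin φ₂ − sin φ₁ · cos φ₂ · cos Δλ )
  = atan2(-0.18725, -0.73448) = -165.697° → normalised to [0°, 360°): 194.303°.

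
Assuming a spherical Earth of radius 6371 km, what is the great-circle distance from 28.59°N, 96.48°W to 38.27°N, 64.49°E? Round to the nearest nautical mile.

Δλ = 64.49 − -96.48 = 160.97°.
Δφ = 38.27 − 28.59 = 9.68°.
a = sin²(Δφ/2) + cos φ₁ · cos φ₂ · sin²(Δλ/2) = 0.677652.
c = 2·atan2(√a, √(1−a)) = 1.93404 rad → d = 6371·c ≈ 12321.74 km ≈ 6653.21 nmi.

6653 nmi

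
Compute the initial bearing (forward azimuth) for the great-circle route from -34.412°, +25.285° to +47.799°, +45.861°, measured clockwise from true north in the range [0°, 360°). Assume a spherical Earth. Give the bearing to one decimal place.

Δλ = 45.861 − 25.285 = 20.576°.
θ = atan2( sin Δλ · cos φ₂ , cos φ₁ · sin φ₂ − sin φ₁ · cos φ₂ · cos Δλ )
  = atan2(0.23608, 0.96656) = 13.726° → normalised to [0°, 360°): 13.726°.

13.7°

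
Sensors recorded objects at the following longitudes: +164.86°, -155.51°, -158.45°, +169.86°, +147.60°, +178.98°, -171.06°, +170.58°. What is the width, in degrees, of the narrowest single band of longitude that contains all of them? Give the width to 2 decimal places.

56.89°

Sort the longitudes: -171.06°, -158.45°, -155.51°, +147.60°, +164.86°, +169.86°, +170.58°, +178.98°.
Eastward gaps between consecutive values (wrapping around): 12.61°, 2.94°, 303.11°, 17.26°, 5.00°, 0.72°, 8.40°, 9.96°.
Largest gap = 303.11° ⇒ minimal covering band is its complement: 360° − 303.11° = 56.89°.
Band runs from +147.60° eastward to -155.51°, crossing the antimeridian.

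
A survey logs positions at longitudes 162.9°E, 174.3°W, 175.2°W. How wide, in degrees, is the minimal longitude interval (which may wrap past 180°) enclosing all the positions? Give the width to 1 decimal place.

Sort the longitudes: -175.2°, -174.3°, +162.9°.
Eastward gaps between consecutive values (wrapping around): 0.9°, 337.2°, 21.9°.
Largest gap = 337.2° ⇒ minimal covering band is its complement: 360° − 337.2° = 22.8°.
Band runs from +162.9° eastward to -174.3°, crossing the antimeridian.

22.8°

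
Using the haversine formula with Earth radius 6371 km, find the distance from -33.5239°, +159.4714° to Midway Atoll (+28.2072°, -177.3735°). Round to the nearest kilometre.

7285 km

Δλ = -177.3735 − 159.4714 = -336.8449°; wrapped into (−180°, 180°]: 23.1551°.
Δφ = 28.2072 − -33.5239 = 61.7311°.
a = sin²(Δφ/2) + cos φ₁ · cos φ₂ · sin²(Δλ/2) = 0.292785.
c = 2·atan2(√a, √(1−a)) = 1.14348 rad → d = 6371·c ≈ 7285.12 km.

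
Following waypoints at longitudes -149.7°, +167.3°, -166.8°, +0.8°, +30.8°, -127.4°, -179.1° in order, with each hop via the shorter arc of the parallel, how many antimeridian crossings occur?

Leg 1: -149.7° → +167.3°, shortest Δλ = -43.0° (west) — crosses 180°.
Leg 2: +167.3° → -166.8°, shortest Δλ = 25.9° (east) — crosses 180°.
Leg 3: -166.8° → +0.8°, shortest Δλ = 167.6° (east) — does not cross 180°.
Leg 4: +0.8° → +30.8°, shortest Δλ = 30.0° (east) — does not cross 180°.
Leg 5: +30.8° → -127.4°, shortest Δλ = -158.2° (west) — does not cross 180°.
Leg 6: -127.4° → -179.1°, shortest Δλ = -51.7° (west) — does not cross 180°.
Total crossings: 2.

2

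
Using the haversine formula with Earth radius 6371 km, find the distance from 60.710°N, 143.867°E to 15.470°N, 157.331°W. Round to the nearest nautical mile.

3694 nmi

Δλ = -157.331 − 143.867 = -301.198°; wrapped into (−180°, 180°]: 58.802°.
Δφ = 15.470 − 60.710 = -45.240°.
a = sin²(Δφ/2) + cos φ₁ · cos φ₂ · sin²(Δλ/2) = 0.261564.
c = 2·atan2(√a, √(1−a)) = 1.07370 rad → d = 6371·c ≈ 6840.57 km ≈ 3693.61 nmi.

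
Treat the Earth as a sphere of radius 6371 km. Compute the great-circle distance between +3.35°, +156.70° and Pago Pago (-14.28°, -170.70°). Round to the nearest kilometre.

Δλ = -170.70 − 156.70 = -327.40°; wrapped into (−180°, 180°]: 32.60°.
Δφ = -14.28 − 3.35 = -17.63°.
a = sin²(Δφ/2) + cos φ₁ · cos φ₂ · sin²(Δλ/2) = 0.099693.
c = 2·atan2(√a, √(1−a)) = 0.64248 rad → d = 6371·c ≈ 4093.23 km.

4093 km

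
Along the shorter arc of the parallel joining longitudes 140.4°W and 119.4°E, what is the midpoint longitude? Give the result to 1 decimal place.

Signed shortest Δλ from -140.4° to +119.4° is -100.2°.
Midpoint longitude = -140.4° + (-100.2°)/2 = -140.4° − 50.1° = -190.5°.
Normalise into (−180°, 180°]: +169.5°.
(The naïve average (-140.4 + +119.4)/2 = -10.5° is on the wrong side of the globe.)

169.5°E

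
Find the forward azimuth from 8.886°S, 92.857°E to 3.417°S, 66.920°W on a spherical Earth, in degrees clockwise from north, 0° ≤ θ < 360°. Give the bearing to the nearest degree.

Δλ = -66.920 − 92.857 = -159.777°.
θ = atan2( sin Δλ · cos φ₂ , cos φ₁ · sin φ₂ − sin φ₁ · cos φ₂ · cos Δλ )
  = atan2(-0.34506, -0.20358) = -120.539° → normalised to [0°, 360°): 239.461°.

239°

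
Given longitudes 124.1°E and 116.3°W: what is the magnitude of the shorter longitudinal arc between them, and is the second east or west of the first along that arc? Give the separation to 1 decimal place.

119.6° east

Raw difference: -116.3 − 124.1 = -240.4°.
Normalise into (−180°, 180°]: -240.4° + 360° = 119.6°.
Positive ⇒ the second point lies to the east; separation 119.6°.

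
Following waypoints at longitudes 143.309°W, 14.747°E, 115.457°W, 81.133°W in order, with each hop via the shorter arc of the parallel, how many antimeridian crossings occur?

Leg 1: -143.309° → +14.747°, shortest Δλ = 158.056° (east) — does not cross 180°.
Leg 2: +14.747° → -115.457°, shortest Δλ = -130.204° (west) — does not cross 180°.
Leg 3: -115.457° → -81.133°, shortest Δλ = 34.324° (east) — does not cross 180°.
Total crossings: 0.

0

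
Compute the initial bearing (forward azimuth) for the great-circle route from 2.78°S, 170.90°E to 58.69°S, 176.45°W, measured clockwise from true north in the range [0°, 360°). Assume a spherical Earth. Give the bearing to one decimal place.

172.2°

Δλ = -176.45 − 170.90 = -347.35°; wrapped into (−180°, 180°]: 12.65°.
θ = atan2( sin Δλ · cos φ₂ , cos φ₁ · sin φ₂ − sin φ₁ · cos φ₂ · cos Δλ )
  = atan2(0.11380, -0.82877) = 172.181° → normalised to [0°, 360°): 172.181°.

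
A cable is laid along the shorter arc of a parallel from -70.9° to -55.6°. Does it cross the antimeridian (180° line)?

No

Signed shortest Δλ = ((-55.6 − -70.9 + 180) mod 360) − 180 = 15.3°.
Going east by 15.3° from -70.9° reaches -55.6° without touching 180°.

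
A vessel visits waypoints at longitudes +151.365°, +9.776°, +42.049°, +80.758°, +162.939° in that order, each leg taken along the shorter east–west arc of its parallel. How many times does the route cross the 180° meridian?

0

Leg 1: +151.365° → +9.776°, shortest Δλ = -141.589° (west) — does not cross 180°.
Leg 2: +9.776° → +42.049°, shortest Δλ = 32.273° (east) — does not cross 180°.
Leg 3: +42.049° → +80.758°, shortest Δλ = 38.709° (east) — does not cross 180°.
Leg 4: +80.758° → +162.939°, shortest Δλ = 82.181° (east) — does not cross 180°.
Total crossings: 0.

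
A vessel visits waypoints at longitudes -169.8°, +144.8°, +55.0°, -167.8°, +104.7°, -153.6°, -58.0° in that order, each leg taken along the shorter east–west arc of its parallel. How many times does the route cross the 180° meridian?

4

Leg 1: -169.8° → +144.8°, shortest Δλ = -45.4° (west) — crosses 180°.
Leg 2: +144.8° → +55.0°, shortest Δλ = -89.8° (west) — does not cross 180°.
Leg 3: +55.0° → -167.8°, shortest Δλ = 137.2° (east) — crosses 180°.
Leg 4: -167.8° → +104.7°, shortest Δλ = -87.5° (west) — crosses 180°.
Leg 5: +104.7° → -153.6°, shortest Δλ = 101.7° (east) — crosses 180°.
Leg 6: -153.6° → -58.0°, shortest Δλ = 95.6° (east) — does not cross 180°.
Total crossings: 4.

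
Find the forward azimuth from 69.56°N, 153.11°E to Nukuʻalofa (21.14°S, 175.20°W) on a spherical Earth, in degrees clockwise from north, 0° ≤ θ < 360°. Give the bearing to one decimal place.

Δλ = -175.20 − 153.11 = -328.31°; wrapped into (−180°, 180°]: 31.69°.
θ = atan2( sin Δλ · cos φ₂ , cos φ₁ · sin φ₂ − sin φ₁ · cos φ₂ · cos Δλ )
  = atan2(0.48997, -0.86962) = 150.602° → normalised to [0°, 360°): 150.602°.

150.6°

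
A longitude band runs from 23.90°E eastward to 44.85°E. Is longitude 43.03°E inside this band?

Yes

Band width going east from +23.90° to +44.85°: ((44.85 − 23.90) mod 360) = 20.95°.
Offset of +43.03° east of the west edge: ((43.03 − 23.90) mod 360) = 19.13°.
19.13° ≤ 20.95° ⇒ inside.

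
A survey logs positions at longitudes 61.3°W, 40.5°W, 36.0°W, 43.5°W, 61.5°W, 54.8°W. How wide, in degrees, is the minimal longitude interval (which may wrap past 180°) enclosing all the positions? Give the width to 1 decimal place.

Sort the longitudes: -61.5°, -61.3°, -54.8°, -43.5°, -40.5°, -36.0°.
Eastward gaps between consecutive values (wrapping around): 0.2°, 6.5°, 11.3°, 3.0°, 4.5°, 334.5°.
Largest gap = 334.5° ⇒ minimal covering band is its complement: 360° − 334.5° = 25.5°.
Band runs from -61.5° eastward to -36.0°.

25.5°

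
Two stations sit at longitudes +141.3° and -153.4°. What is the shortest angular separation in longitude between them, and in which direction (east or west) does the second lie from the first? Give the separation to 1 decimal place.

Raw difference: -153.4 − 141.3 = -294.7°.
Normalise into (−180°, 180°]: -294.7° + 360° = 65.3°.
Positive ⇒ the second point lies to the east; separation 65.3°.

65.3° east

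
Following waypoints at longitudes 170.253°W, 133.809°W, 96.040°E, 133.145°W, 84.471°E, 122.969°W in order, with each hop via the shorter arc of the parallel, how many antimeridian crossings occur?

4

Leg 1: -170.253° → -133.809°, shortest Δλ = 36.444° (east) — does not cross 180°.
Leg 2: -133.809° → +96.040°, shortest Δλ = -130.151° (west) — crosses 180°.
Leg 3: +96.040° → -133.145°, shortest Δλ = 130.815° (east) — crosses 180°.
Leg 4: -133.145° → +84.471°, shortest Δλ = -142.384° (west) — crosses 180°.
Leg 5: +84.471° → -122.969°, shortest Δλ = 152.56° (east) — crosses 180°.
Total crossings: 4.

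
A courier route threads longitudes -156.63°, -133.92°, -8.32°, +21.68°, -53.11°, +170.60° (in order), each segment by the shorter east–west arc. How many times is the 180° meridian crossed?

1

Leg 1: -156.63° → -133.92°, shortest Δλ = 22.71° (east) — does not cross 180°.
Leg 2: -133.92° → -8.32°, shortest Δλ = 125.6° (east) — does not cross 180°.
Leg 3: -8.32° → +21.68°, shortest Δλ = 30.0° (east) — does not cross 180°.
Leg 4: +21.68° → -53.11°, shortest Δλ = -74.79° (west) — does not cross 180°.
Leg 5: -53.11° → +170.60°, shortest Δλ = -136.29° (west) — crosses 180°.
Total crossings: 1.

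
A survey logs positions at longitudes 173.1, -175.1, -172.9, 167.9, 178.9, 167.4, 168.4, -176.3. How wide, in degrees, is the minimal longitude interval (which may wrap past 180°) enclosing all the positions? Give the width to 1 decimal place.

Sort the longitudes: -176.3°, -175.1°, -172.9°, +167.4°, +167.9°, +168.4°, +173.1°, +178.9°.
Eastward gaps between consecutive values (wrapping around): 1.2°, 2.2°, 340.3°, 0.5°, 0.5°, 4.7°, 5.8°, 4.8°.
Largest gap = 340.3° ⇒ minimal covering band is its complement: 360° − 340.3° = 19.7°.
Band runs from +167.4° eastward to -172.9°, crossing the antimeridian.

19.7°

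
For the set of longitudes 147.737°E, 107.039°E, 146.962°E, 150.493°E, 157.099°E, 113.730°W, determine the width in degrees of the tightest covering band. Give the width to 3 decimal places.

Sort the longitudes: -113.730°, +107.039°, +146.962°, +147.737°, +150.493°, +157.099°.
Eastward gaps between consecutive values (wrapping around): 220.769°, 39.923°, 0.775°, 2.756°, 6.606°, 89.171°.
Largest gap = 220.769° ⇒ minimal covering band is its complement: 360° − 220.769° = 139.231°.
Band runs from +107.039° eastward to -113.730°, crossing the antimeridian.

139.231°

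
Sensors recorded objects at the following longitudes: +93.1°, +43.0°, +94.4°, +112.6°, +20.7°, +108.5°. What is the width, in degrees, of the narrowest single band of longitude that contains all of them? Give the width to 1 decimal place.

Sort the longitudes: +20.7°, +43.0°, +93.1°, +94.4°, +108.5°, +112.6°.
Eastward gaps between consecutive values (wrapping around): 22.3°, 50.1°, 1.3°, 14.1°, 4.1°, 268.1°.
Largest gap = 268.1° ⇒ minimal covering band is its complement: 360° − 268.1° = 91.9°.
Band runs from +20.7° eastward to +112.6°.

91.9°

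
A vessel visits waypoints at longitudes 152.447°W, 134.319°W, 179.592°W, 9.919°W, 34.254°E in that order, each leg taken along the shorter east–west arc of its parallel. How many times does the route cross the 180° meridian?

Leg 1: -152.447° → -134.319°, shortest Δλ = 18.128° (east) — does not cross 180°.
Leg 2: -134.319° → -179.592°, shortest Δλ = -45.273° (west) — does not cross 180°.
Leg 3: -179.592° → -9.919°, shortest Δλ = 169.673° (east) — does not cross 180°.
Leg 4: -9.919° → +34.254°, shortest Δλ = 44.173° (east) — does not cross 180°.
Total crossings: 0.

0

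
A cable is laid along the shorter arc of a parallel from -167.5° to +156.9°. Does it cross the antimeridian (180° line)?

Yes

Naïve |156.9 − -167.5| = 324.4° > 180°, so the shorter arc goes the other way round — across 180°.
Signed shortest Δλ = ((156.9 − -167.5 + 180) mod 360) − 180 = -35.6°.
Going west by 35.6° from -167.5° passes through 180° before reaching +156.9°.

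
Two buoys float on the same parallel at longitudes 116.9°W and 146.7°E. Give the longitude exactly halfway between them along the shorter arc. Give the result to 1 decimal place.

Signed shortest Δλ from -116.9° to +146.7° is -96.4°.
Midpoint longitude = -116.9° + (-96.4°)/2 = -116.9° − 48.2° = -165.1°.
(The naïve average (-116.9 + +146.7)/2 = 14.9° is on the wrong side of the globe.)

165.1°W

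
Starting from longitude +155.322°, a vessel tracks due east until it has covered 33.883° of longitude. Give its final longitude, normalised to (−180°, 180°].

-170.795°

Start at +155.322°; shift +33.883° → +189.205°.
+189.205° lies outside (−180°, 180°]; subtract 360° → -170.795°.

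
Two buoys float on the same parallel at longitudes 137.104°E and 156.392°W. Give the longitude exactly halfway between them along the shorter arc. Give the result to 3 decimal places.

170.356°E

Signed shortest Δλ from +137.104° to -156.392° is +66.504°.
Midpoint longitude = +137.104° + (+66.504°)/2 = +137.104° + 33.252° = +170.356°.
(The naïve average (+137.104 + -156.392)/2 = -9.644° is on the wrong side of the globe.)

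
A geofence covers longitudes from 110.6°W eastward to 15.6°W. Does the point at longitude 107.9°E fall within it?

Band width going east from -110.6° to -15.6°: ((-15.6 − -110.6) mod 360) = 95.0°.
Offset of +107.9° east of the west edge: ((107.9 − -110.6) mod 360) = 218.5°.
218.5° > 95.0° ⇒ outside.

No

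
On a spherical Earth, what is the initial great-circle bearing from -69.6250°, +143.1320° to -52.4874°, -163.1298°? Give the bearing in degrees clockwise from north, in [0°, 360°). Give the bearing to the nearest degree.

83°

Δλ = -163.1298 − 143.1320 = -306.2618°; wrapped into (−180°, 180°]: 53.7382°.
θ = atan2( sin Δλ · cos φ₂ , cos φ₁ · sin φ₂ − sin φ₁ · cos φ₂ · cos Δλ )
  = atan2(0.49100, 0.06147) = 82.864° → normalised to [0°, 360°): 82.864°.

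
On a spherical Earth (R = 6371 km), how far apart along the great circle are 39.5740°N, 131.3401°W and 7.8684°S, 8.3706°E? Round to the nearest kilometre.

Δλ = 8.3706 − -131.3401 = 139.7107°.
Δφ = -7.8684 − 39.5740 = -47.4424°.
a = sin²(Δφ/2) + cos φ₁ · cos φ₂ · sin²(Δλ/2) = 0.834819.
c = 2·atan2(√a, √(1−a)) = 2.30452 rad → d = 6371·c ≈ 14682.09 km.

14682 km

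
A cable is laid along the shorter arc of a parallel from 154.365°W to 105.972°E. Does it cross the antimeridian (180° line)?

Naïve |105.972 − -154.365| = 260.337° > 180°, so the shorter arc goes the other way round — across 180°.
Signed shortest Δλ = ((105.972 − -154.365 + 180) mod 360) − 180 = -99.663°.
Going west by 99.663° from -154.365° passes through 180° before reaching +105.972°.

Yes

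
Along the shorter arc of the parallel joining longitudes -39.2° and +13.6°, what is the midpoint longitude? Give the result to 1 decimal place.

Signed shortest Δλ from -39.2° to +13.6° is +52.8°.
Midpoint longitude = -39.2° + (+52.8°)/2 = -39.2° + 26.4° = -12.8°.

-12.8°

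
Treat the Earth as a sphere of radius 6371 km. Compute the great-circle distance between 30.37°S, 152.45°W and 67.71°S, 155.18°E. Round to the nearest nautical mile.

2889 nmi

Δλ = 155.18 − -152.45 = 307.63°; wrapped into (−180°, 180°]: -52.37°.
Δφ = -67.71 − -30.37 = -37.34°.
a = sin²(Δφ/2) + cos φ₁ · cos φ₂ · sin²(Δλ/2) = 0.166196.
c = 2·atan2(√a, √(1−a)) = 0.83981 rad → d = 6371·c ≈ 5350.41 km ≈ 2888.99 nmi.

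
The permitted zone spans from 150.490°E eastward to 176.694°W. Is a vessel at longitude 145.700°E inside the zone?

Band width going east from +150.490° to -176.694°: ((-176.694 − 150.490) mod 360) = 32.816°.
Offset of +145.700° east of the west edge: ((145.700 − 150.490) mod 360) = 355.210°.
355.210° > 32.816° ⇒ outside.

No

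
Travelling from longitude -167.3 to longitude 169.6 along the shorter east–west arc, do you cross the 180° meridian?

Naïve |169.6 − -167.3| = 336.9° > 180°, so the shorter arc goes the other way round — across 180°.
Signed shortest Δλ = ((169.6 − -167.3 + 180) mod 360) − 180 = -23.1°.
Going west by 23.1° from -167.3° passes through 180° before reaching +169.6°.

Yes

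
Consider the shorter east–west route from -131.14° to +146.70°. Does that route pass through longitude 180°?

Yes

Naïve |146.70 − -131.14| = 277.84° > 180°, so the shorter arc goes the other way round — across 180°.
Signed shortest Δλ = ((146.70 − -131.14 + 180) mod 360) − 180 = -82.16°.
Going west by 82.16° from -131.14° passes through 180° before reaching +146.70°.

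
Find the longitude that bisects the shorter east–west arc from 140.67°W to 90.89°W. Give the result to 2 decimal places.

Signed shortest Δλ from -140.67° to -90.89° is +49.78°.
Midpoint longitude = -140.67° + (+49.78°)/2 = -140.67° + 24.89° = -115.78°.

115.78°W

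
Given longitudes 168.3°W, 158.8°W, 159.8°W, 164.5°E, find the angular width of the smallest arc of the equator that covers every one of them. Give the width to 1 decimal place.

Sort the longitudes: -168.3°, -159.8°, -158.8°, +164.5°.
Eastward gaps between consecutive values (wrapping around): 8.5°, 1.0°, 323.3°, 27.2°.
Largest gap = 323.3° ⇒ minimal covering band is its complement: 360° − 323.3° = 36.7°.
Band runs from +164.5° eastward to -158.8°, crossing the antimeridian.

36.7°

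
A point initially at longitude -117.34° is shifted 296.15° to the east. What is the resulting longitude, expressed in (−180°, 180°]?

+178.81°

Start at -117.34°; shift +296.15° → +178.81°.
+178.81° already lies in (−180°, 180°].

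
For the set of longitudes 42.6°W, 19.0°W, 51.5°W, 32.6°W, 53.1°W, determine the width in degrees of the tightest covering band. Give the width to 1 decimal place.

34.1°

Sort the longitudes: -53.1°, -51.5°, -42.6°, -32.6°, -19.0°.
Eastward gaps between consecutive values (wrapping around): 1.6°, 8.9°, 10.0°, 13.6°, 325.9°.
Largest gap = 325.9° ⇒ minimal covering band is its complement: 360° − 325.9° = 34.1°.
Band runs from -53.1° eastward to -19.0°.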